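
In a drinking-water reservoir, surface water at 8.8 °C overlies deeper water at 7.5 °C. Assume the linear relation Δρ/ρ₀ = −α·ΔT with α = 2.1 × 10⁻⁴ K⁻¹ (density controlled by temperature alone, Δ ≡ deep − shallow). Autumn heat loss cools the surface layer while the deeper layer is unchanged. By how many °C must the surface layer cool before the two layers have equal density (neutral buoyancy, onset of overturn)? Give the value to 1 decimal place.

With temperature the only control, equal density requires T_surf′ = T_deep.
T_surf′ = 7.5 °C.
Cooling required: 8.8 − 7.5 = 1.3 °C.

1.3 °C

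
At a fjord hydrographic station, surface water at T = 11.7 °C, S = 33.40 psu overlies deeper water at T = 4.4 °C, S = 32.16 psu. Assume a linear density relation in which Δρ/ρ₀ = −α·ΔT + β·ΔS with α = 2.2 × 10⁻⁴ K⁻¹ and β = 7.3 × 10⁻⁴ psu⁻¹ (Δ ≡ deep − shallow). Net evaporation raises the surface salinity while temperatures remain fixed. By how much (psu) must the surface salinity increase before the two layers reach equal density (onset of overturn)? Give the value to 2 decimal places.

0.96 psu

Neutral buoyancy requires −α(T_deep − T_surf) + β(S_deep − S_surf′) = 0.
S_surf′ = S_deep − (α/β)·ΔT = 32.16 − (2.2 × 10⁻⁴/7.3 × 10⁻⁴)·(-7.3) = 34.3600 psu.
Increase required: 34.3600 − 33.40 = 0.9600 psu.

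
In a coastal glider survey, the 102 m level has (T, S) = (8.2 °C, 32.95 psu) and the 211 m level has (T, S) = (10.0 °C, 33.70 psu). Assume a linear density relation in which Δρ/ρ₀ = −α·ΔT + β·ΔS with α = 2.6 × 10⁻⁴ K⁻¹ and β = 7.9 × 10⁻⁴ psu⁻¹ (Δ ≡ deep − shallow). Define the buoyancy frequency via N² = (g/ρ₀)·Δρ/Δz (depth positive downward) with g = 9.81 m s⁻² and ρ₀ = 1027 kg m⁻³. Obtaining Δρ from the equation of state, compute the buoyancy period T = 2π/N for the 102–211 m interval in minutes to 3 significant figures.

31.3 min

ΔT = +1.8 K, ΔS = +0.75 psu (deep − shallow).
Δρ/ρ₀ = −αΔT + βΔS = -4.68 × 10⁻⁴ + 5.925 × 10⁻⁴ = 1.245 × 10⁻⁴, so Δρ ≈ 0.1279 kg m⁻³.
N² = (g/ρ₀)·Δρ/Δz = g·(Δρ/ρ₀)/Δz = 9.81 × 1.245 × 10⁻⁴ / 109 = 1.1205 × 10⁻⁵ s⁻².
N = √(1.1205 × 10⁻⁵) = 3.3474 × 10⁻³ rad s⁻¹ → T = 2π/N = 1.8770 × 10³ s = 31.283 min ≈ 31.3 min.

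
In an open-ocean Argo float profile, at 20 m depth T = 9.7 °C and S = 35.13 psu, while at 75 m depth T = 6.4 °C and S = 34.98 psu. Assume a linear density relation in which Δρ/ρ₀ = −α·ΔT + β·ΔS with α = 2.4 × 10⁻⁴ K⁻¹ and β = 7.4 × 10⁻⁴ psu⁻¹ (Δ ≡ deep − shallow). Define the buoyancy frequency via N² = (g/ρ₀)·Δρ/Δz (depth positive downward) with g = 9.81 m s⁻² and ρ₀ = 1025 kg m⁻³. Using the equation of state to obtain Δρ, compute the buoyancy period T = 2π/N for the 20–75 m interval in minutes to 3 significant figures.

ΔT = -3.3 K, ΔS = -0.15 psu (deep − shallow).
Δρ/ρ₀ = −αΔT + βΔS = 7.92 × 10⁻⁴ − 1.11 × 10⁻⁴ = 6.81 × 10⁻⁴, so Δρ ≈ 0.6980 kg m⁻³.
N² = (g/ρ₀)·Δρ/Δz = g·(Δρ/ρ₀)/Δz = 9.81 × 6.81 × 10⁻⁴ / 55 = 1.2147 × 10⁻⁴ s⁻².
N = √(1.2147 × 10⁻⁴) = 0.011021 rad s⁻¹ → T = 2π/N = 570.11 s = 9.5018 min ≈ 9.50 min.

9.50 min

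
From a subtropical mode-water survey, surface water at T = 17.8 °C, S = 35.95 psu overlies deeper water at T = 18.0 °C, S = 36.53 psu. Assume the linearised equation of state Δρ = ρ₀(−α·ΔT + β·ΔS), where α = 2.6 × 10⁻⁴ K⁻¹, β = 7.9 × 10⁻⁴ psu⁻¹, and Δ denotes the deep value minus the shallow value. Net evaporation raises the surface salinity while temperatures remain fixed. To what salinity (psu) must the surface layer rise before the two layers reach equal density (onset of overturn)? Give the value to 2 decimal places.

Neutral buoyancy requires −α(T_deep − T_surf) + β(S_deep − S_surf′) = 0.
S_surf′ = S_deep − (α/β)·ΔT = 36.53 − (2.6 × 10⁻⁴/7.9 × 10⁻⁴)·(+0.2) = 36.4642 psu.
Increase required: 36.4642 − 35.95 = 0.5142 psu.

36.46 psu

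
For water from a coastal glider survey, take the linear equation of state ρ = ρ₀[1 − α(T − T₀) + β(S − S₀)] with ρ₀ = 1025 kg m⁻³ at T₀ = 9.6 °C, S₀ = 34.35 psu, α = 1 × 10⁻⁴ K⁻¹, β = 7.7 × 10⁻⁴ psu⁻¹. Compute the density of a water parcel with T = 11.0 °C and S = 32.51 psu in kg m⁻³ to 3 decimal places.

T − T₀ = +1.4 K, S − S₀ = -1.84 psu.
Bracket = 1 − α·(+1.4) + β·(-1.84) = 1 + (-1.5568 × 10⁻³) = 0.9984432.
ρ = 1025 × 0.9984432 = 1023.404 kg m⁻³.

1023.404 kg m⁻³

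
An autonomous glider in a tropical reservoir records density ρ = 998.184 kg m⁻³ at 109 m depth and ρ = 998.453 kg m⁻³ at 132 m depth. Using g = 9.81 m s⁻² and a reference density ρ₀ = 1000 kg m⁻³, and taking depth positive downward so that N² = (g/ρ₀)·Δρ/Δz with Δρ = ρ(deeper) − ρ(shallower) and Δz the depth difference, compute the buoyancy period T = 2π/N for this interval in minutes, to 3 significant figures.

Δρ = 998.453 − 998.184 = 0.269 kg m⁻³ over Δz = 132 − 109 = 23 m.
N² = (9.81/1000) × (0.269/23) = 1.1473 × 10⁻⁴ s⁻².
N = √(1.1473 × 10⁻⁴) = 0.010711 rad s⁻¹, so T = 2π/N = 586.61 s = 9.7768 min ≈ 9.78 min.
N² > 0, so the interval is statically stable.

9.78 min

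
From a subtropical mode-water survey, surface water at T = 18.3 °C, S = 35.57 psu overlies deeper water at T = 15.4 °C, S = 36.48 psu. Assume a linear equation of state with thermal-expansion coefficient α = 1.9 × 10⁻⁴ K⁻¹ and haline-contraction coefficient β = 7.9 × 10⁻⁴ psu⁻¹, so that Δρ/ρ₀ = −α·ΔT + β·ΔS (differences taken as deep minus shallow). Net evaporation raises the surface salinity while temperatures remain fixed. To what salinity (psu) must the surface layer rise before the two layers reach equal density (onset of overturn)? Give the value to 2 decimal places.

Neutral buoyancy requires −α(T_deep − T_surf) + β(S_deep − S_surf′) = 0.
S_surf′ = S_deep − (α/β)·ΔT = 36.48 − (1.9 × 10⁻⁴/7.9 × 10⁻⁴)·(-2.9) = 37.1775 psu.
Increase required: 37.1775 − 35.57 = 1.6075 psu.

37.18 psu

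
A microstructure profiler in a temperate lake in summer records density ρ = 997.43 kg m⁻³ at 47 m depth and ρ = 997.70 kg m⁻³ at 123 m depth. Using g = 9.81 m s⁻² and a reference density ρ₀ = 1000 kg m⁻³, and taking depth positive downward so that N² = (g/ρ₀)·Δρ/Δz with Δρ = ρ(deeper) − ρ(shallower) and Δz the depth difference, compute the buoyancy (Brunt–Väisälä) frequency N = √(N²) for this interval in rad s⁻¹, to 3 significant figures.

5.90 × 10⁻³ rad s⁻¹

Δρ = 997.70 − 997.43 = 0.27 kg m⁻³ over Δz = 123 − 47 = 76 m.
N² = (9.81/1000) × (0.27/76) = 3.4851 × 10⁻⁵ s⁻².
N = √(3.4851 × 10⁻⁵) = 5.9035 × 10⁻³ rad s⁻¹ ≈ 5.90 × 10⁻³ rad s⁻¹.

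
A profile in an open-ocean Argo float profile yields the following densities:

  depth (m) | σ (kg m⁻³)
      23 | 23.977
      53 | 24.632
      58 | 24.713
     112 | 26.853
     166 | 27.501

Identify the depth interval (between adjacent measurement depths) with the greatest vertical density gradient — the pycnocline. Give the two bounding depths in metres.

Compute the density gradient over each adjacent pair:
  23–53 m: Δρ/Δz = 0.655/30 = 0.022 kg m⁻⁴
  53–58 m: Δρ/Δz = 0.081/5 = 0.016 kg m⁻⁴
  58–112 m: Δρ/Δz = 2.140/54 = 0.040 kg m⁻⁴
  112–166 m: Δρ/Δz = 0.648/54 = 0.012 kg m⁻⁴
The largest gradient is in the 58–112 m interval — the pycnocline.

58–112 m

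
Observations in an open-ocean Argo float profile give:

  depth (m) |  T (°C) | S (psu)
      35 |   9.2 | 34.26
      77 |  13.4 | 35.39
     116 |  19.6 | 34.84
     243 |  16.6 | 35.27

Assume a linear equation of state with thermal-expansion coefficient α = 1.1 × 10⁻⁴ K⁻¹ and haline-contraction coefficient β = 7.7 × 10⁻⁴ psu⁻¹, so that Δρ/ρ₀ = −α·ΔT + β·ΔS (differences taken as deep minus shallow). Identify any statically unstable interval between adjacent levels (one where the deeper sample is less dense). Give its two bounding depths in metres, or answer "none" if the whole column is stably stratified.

Evaluate Δρ/ρ₀ = −αΔT + βΔS across each adjacent pair:
  35–77 m: −αΔT+βΔS = −(1.1 × 10⁻⁴)(+4.2)+(7.7 × 10⁻⁴)(+1.13) = 4.1 × 10⁻⁴ → stable
  77–116 m: −αΔT+βΔS = −(1.1 × 10⁻⁴)(+6.2)+(7.7 × 10⁻⁴)(-0.55) = -1.1 × 10⁻³ → UNSTABLE
  116–243 m: −αΔT+βΔS = −(1.1 × 10⁻⁴)(-3.0)+(7.7 × 10⁻⁴)(+0.43) = 6.6 × 10⁻⁴ → stable
The 77–116 m interval has Δρ < 0: lighter water underlies denser water.

77–116 m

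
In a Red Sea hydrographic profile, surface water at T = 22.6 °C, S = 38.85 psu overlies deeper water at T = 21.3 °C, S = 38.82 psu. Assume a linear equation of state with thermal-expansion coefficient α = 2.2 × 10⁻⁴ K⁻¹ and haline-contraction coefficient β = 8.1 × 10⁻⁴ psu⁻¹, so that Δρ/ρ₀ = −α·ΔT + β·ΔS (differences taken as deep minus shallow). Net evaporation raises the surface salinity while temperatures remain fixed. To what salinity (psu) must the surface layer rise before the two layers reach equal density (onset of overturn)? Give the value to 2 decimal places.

39.17 psu

Neutral buoyancy requires −α(T_deep − T_surf) + β(S_deep − S_surf′) = 0.
S_surf′ = S_deep − (α/β)·ΔT = 38.82 − (2.2 × 10⁻⁴/8.1 × 10⁻⁴)·(-1.3) = 39.1731 psu.
Increase required: 39.1731 − 38.85 = 0.3231 psu.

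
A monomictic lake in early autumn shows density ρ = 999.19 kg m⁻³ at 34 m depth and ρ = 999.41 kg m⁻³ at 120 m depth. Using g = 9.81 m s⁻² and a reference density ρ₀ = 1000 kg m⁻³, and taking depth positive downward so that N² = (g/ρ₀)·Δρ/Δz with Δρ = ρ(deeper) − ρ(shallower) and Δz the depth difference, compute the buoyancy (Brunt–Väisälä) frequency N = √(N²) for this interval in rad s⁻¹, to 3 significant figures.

Δρ = 999.41 − 999.19 = 0.22 kg m⁻³ over Δz = 120 − 34 = 86 m.
N² = (9.81/1000) × (0.22/86) = 2.5095 × 10⁻⁵ s⁻².
N = √(2.5095 × 10⁻⁵) = 5.0095 × 10⁻³ rad s⁻¹ ≈ 5.01 × 10⁻³ rad s⁻¹.

5.01 × 10⁻³ rad s⁻¹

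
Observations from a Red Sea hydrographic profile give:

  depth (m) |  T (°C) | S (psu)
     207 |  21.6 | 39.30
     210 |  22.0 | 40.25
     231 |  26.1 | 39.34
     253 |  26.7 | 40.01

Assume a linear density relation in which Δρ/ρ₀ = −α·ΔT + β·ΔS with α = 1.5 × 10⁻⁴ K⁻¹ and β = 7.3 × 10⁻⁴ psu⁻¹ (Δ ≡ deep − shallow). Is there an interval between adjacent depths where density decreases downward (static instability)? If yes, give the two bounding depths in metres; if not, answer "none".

210–231 m

Evaluate Δρ/ρ₀ = −αΔT + βΔS across each adjacent pair:
  207–210 m: −αΔT+βΔS = −(1.5 × 10⁻⁴)(+0.4)+(7.3 × 10⁻⁴)(+0.95) = 6.3 × 10⁻⁴ → stable
  210–231 m: −αΔT+βΔS = −(1.5 × 10⁻⁴)(+4.1)+(7.3 × 10⁻⁴)(-0.91) = -1.3 × 10⁻³ → UNSTABLE
  231–253 m: −αΔT+βΔS = −(1.5 × 10⁻⁴)(+0.6)+(7.3 × 10⁻⁴)(+0.67) = 4.0 × 10⁻⁴ → stable
The 210–231 m interval has Δρ < 0: lighter water underlies denser water.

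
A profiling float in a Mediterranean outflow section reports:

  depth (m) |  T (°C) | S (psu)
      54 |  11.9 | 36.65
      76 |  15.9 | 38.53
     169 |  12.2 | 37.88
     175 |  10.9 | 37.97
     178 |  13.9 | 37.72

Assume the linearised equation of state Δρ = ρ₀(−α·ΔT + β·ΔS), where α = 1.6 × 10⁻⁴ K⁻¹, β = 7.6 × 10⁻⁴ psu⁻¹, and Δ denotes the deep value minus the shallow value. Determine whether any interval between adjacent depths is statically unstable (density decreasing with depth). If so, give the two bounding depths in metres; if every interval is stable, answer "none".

175–178 m

Evaluate Δρ/ρ₀ = −αΔT + βΔS across each adjacent pair:
  54–76 m: −αΔT+βΔS = −(1.6 × 10⁻⁴)(+4.0)+(7.6 × 10⁻⁴)(+1.88) = 7.9 × 10⁻⁴ → stable
  76–169 m: −αΔT+βΔS = −(1.6 × 10⁻⁴)(-3.7)+(7.6 × 10⁻⁴)(-0.65) = 9.8 × 10⁻⁵ → stable
  169–175 m: −αΔT+βΔS = −(1.6 × 10⁻⁴)(-1.3)+(7.6 × 10⁻⁴)(+0.09) = 2.8 × 10⁻⁴ → stable
  175–178 m: −αΔT+βΔS = −(1.6 × 10⁻⁴)(+3.0)+(7.6 × 10⁻⁴)(-0.25) = -6.7 × 10⁻⁴ → UNSTABLE
The 175–178 m interval has Δρ < 0: lighter water underlies denser water.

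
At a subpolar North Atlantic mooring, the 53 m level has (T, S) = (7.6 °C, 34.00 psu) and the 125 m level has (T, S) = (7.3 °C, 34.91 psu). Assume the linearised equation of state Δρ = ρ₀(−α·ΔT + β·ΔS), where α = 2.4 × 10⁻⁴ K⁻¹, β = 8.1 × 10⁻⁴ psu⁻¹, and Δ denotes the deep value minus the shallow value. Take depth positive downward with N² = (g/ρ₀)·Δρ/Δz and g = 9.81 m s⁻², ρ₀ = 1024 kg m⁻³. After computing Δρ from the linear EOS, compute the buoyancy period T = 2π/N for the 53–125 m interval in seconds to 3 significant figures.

598 s

ΔT = -0.3 K, ΔS = +0.91 psu (deep − shallow).
Δρ/ρ₀ = −αΔT + βΔS = 7.20 × 10⁻⁵ + 7.371 × 10⁻⁴ = 8.091 × 10⁻⁴, so Δρ ≈ 0.8285 kg m⁻³.
N² = (g/ρ₀)·Δρ/Δz = g·(Δρ/ρ₀)/Δz = 9.81 × 8.091 × 10⁻⁴ / 72 = 1.1024 × 10⁻⁴ s⁻².
N = √(1.1024 × 10⁻⁴) = 0.010500 rad s⁻¹ → T = 2π/N = 598.40 s ≈ 598 s.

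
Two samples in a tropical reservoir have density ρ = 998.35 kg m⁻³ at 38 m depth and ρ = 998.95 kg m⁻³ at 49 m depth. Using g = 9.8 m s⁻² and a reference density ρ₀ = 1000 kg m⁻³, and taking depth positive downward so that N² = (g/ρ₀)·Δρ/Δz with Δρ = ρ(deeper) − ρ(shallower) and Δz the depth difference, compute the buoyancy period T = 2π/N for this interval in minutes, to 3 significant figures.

4.53 min

Δρ = 998.95 − 998.35 = 0.60 kg m⁻³ over Δz = 49 − 38 = 11 m.
N² = (9.8/1000) × (0.60/11) = 5.3455 × 10⁻⁴ s⁻².
N = √(5.3455 × 10⁻⁴) = 0.023120 rad s⁻¹, so T = 2π/N = 271.76 s = 4.5293 min ≈ 4.53 min.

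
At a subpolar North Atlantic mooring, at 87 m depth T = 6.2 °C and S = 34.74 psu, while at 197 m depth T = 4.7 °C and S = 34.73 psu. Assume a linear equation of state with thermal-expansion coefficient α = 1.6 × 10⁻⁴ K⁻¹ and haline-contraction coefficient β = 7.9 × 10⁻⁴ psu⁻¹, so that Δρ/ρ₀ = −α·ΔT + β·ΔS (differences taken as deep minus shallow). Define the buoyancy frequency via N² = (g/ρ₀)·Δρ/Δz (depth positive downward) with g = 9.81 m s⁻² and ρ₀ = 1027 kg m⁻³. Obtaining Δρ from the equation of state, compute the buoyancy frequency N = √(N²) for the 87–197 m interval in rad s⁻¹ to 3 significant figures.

ΔT = -1.5 K, ΔS = -0.01 psu (deep − shallow).
Δρ/ρ₀ = −αΔT + βΔS = 2.40 × 10⁻⁴ − 7.90 × 10⁻⁶ = 2.321 × 10⁻⁴, so Δρ ≈ 0.2384 kg m⁻³.
N² = (g/ρ₀)·Δρ/Δz = g·(Δρ/ρ₀)/Δz = 9.81 × 2.321 × 10⁻⁴ / 110 = 2.0699 × 10⁻⁵ s⁻².
N = √(2.0699 × 10⁻⁵) = 4.5496 × 10⁻³ rad s⁻¹ ≈ 4.55 × 10⁻³ rad s⁻¹.

4.55 × 10⁻³ rad s⁻¹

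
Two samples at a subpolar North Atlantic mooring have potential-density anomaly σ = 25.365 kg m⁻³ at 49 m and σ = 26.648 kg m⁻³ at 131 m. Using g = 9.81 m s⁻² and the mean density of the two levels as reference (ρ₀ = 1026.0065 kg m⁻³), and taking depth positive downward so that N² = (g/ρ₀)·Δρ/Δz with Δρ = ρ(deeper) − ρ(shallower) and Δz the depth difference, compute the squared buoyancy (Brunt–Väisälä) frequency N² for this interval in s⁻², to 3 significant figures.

1.50 × 10⁻⁴ s⁻²

Δρ = 1026.648 − 1025.365 = 1.283 kg m⁻³ over Δz = 131 − 49 = 82 m.
N² = (9.81/1026.0065) × (1.283/82) = 1.4960 × 10⁻⁴ s⁻² ≈ 1.50 × 10⁻⁴ s⁻².
A positive N² confirms static stability across the interval.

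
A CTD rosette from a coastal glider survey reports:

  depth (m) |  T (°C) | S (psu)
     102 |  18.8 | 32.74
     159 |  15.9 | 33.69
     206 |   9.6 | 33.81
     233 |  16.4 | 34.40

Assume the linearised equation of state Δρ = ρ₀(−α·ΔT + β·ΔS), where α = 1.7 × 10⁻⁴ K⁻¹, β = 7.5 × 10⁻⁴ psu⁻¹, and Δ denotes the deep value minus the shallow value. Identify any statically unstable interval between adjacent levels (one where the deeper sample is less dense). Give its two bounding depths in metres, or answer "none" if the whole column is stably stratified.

Evaluate Δρ/ρ₀ = −αΔT + βΔS across each adjacent pair:
  102–159 m: −αΔT+βΔS = −(1.7 × 10⁻⁴)(-2.9)+(7.5 × 10⁻⁴)(+0.95) = 1.2 × 10⁻³ → stable
  159–206 m: −αΔT+βΔS = −(1.7 × 10⁻⁴)(-6.3)+(7.5 × 10⁻⁴)(+0.12) = 1.2 × 10⁻³ → stable
  206–233 m: −αΔT+βΔS = −(1.7 × 10⁻⁴)(+6.8)+(7.5 × 10⁻⁴)(+0.59) = -7.1 × 10⁻⁴ → UNSTABLE
The 206–233 m interval has Δρ < 0: lighter water underlies denser water.

206–233 m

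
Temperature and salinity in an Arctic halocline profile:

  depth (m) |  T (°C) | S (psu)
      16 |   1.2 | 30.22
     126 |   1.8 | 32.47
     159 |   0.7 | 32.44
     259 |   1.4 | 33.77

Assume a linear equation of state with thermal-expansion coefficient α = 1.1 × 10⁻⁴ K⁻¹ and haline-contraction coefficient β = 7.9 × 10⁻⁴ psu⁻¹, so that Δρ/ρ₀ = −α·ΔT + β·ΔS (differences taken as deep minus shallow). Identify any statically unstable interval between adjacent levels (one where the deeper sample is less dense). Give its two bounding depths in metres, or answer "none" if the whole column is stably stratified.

Evaluate Δρ/ρ₀ = −αΔT + βΔS across each adjacent pair:
  16–126 m: −αΔT+βΔS = −(1.1 × 10⁻⁴)(+0.6)+(7.9 × 10⁻⁴)(+2.25) = 1.7 × 10⁻³ → stable
  126–159 m: −αΔT+βΔS = −(1.1 × 10⁻⁴)(-1.1)+(7.9 × 10⁻⁴)(-0.03) = 9.7 × 10⁻⁵ → stable
  159–259 m: −αΔT+βΔS = −(1.1 × 10⁻⁴)(+0.7)+(7.9 × 10⁻⁴)(+1.33) = 9.7 × 10⁻⁴ → stable
Every interval has Δρ > 0: the column is stably stratified throughout.

none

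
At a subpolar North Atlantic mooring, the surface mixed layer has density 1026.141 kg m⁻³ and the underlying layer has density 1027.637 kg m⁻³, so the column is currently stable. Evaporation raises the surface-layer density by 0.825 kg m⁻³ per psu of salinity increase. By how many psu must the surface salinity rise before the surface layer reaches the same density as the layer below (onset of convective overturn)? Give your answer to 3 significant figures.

1.81 psu

Density deficit of the surface layer: 1027.637 − 1026.141 = 1.496 kg m⁻³.
Required change = 1.496 / 0.825 = 1.81 psu.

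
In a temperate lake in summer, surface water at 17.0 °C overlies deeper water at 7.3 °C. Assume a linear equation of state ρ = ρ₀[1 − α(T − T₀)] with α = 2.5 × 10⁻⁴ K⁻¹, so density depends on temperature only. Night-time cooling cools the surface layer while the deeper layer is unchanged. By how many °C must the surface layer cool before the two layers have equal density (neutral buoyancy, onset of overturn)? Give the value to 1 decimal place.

With temperature the only control, equal density requires T_surf′ = T_deep.
T_surf′ = 7.3 °C.
Cooling required: 17.0 − 7.3 = 9.7 °C.

9.7 °C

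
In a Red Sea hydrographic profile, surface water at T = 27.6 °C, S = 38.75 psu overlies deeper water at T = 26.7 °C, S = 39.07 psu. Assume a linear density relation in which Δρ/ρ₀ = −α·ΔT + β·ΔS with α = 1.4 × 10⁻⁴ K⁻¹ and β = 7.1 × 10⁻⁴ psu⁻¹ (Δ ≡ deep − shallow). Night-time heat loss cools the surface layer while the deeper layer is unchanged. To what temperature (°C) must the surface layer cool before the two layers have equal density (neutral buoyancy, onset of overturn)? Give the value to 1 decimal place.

Neutral buoyancy requires Δρ = 0, i.e. −α(T_deep − T_surf′) + β(S_deep − S_surf) = 0.
T_surf′ = T_deep − (β/α)·ΔS = 26.7 − (7.1 × 10⁻⁴/1.4 × 10⁻⁴)·(+0.32) = 25.077 °C.
Cooling required: 27.6 − (25.077) = 2.523 °C.

25.1 °C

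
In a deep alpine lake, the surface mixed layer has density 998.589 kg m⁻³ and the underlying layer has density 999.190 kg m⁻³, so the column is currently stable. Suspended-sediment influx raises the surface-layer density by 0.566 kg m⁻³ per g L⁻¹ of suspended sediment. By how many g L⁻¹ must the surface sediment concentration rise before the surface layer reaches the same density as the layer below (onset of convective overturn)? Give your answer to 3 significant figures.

1.06 g L⁻¹

Density deficit of the surface layer: 999.190 − 998.589 = 0.601 kg m⁻³.
Required change = 0.601 / 0.566 = 1.06 g L⁻¹.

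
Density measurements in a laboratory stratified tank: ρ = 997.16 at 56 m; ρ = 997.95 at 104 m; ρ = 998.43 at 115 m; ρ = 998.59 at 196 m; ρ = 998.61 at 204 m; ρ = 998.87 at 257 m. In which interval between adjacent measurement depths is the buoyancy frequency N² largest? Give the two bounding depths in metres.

Compute the density gradient over each adjacent pair:
  56–104 m: Δρ/Δz = 0.79/48 = 0.016 kg m⁻⁴
  104–115 m: Δρ/Δz = 0.48/11 = 0.044 kg m⁻⁴
  115–196 m: Δρ/Δz = 0.16/81 = 2.0 × 10⁻³ kg m⁻⁴
  196–204 m: Δρ/Δz = 0.02/8 = 2.5 × 10⁻³ kg m⁻⁴
  204–257 m: Δρ/Δz = 0.26/53 = 4.9 × 10⁻³ kg m⁻⁴
The largest gradient is in the 104–115 m interval — the pycnocline.

104–115 m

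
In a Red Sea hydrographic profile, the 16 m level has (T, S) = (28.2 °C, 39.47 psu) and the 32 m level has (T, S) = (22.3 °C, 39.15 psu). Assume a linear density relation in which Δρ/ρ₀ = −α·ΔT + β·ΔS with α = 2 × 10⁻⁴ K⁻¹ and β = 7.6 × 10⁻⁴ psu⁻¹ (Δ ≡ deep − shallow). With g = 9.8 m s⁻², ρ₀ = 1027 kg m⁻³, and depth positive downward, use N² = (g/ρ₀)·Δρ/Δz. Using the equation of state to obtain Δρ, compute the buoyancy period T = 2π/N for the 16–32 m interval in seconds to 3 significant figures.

262 s

ΔT = -5.9 K, ΔS = -0.32 psu (deep − shallow).
Δρ/ρ₀ = −αΔT + βΔS = 1.18 × 10⁻³ − 2.432 × 10⁻⁴ = 9.368 × 10⁻⁴, so Δρ ≈ 0.9621 kg m⁻³.
N² = (g/ρ₀)·Δρ/Δz = g·(Δρ/ρ₀)/Δz = 9.8 × 9.368 × 10⁻⁴ / 16 = 5.7379 × 10⁻⁴ s⁻².
N = √(5.7379 × 10⁻⁴) = 0.023954 rad s⁻¹ → T = 2π/N = 262.30 s ≈ 262 s.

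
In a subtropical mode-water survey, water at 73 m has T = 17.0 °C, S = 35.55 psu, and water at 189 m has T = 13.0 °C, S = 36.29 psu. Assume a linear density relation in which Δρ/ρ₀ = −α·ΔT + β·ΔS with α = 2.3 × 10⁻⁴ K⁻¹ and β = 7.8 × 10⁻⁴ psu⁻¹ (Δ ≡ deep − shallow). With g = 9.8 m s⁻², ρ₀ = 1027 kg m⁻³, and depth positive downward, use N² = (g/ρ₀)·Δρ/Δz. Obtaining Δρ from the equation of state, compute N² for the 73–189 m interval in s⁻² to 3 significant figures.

1.26 × 10⁻⁴ s⁻²

ΔT = -4.0 K, ΔS = +0.74 psu (deep − shallow).
Δρ/ρ₀ = −αΔT + βΔS = 9.20 × 10⁻⁴ + 5.772 × 10⁻⁴ = 1.4972 × 10⁻³, so Δρ ≈ 1.538 kg m⁻³.
N² = (g/ρ₀)·Δρ/Δz = g·(Δρ/ρ₀)/Δz = 9.8 × 1.4972 × 10⁻³ / 116 = 1.2649 × 10⁻⁴ s⁻² ≈ 1.26 × 10⁻⁴ s⁻².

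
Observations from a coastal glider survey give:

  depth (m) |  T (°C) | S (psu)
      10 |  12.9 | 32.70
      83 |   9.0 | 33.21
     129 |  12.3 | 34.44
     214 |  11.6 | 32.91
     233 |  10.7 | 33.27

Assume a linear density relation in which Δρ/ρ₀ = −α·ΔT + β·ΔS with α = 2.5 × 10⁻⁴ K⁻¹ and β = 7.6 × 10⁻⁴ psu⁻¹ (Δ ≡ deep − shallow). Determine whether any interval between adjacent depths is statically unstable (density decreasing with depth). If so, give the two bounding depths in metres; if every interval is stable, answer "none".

Evaluate Δρ/ρ₀ = −αΔT + βΔS across each adjacent pair:
  10–83 m: −αΔT+βΔS = −(2.5 × 10⁻⁴)(-3.9)+(7.6 × 10⁻⁴)(+0.51) = 1.4 × 10⁻³ → stable
  83–129 m: −αΔT+βΔS = −(2.5 × 10⁻⁴)(+3.3)+(7.6 × 10⁻⁴)(+1.23) = 1.1 × 10⁻⁴ → stable
  129–214 m: −αΔT+βΔS = −(2.5 × 10⁻⁴)(-0.7)+(7.6 × 10⁻⁴)(-1.53) = -9.9 × 10⁻⁴ → UNSTABLE
  214–233 m: −αΔT+βΔS = −(2.5 × 10⁻⁴)(-0.9)+(7.6 × 10⁻⁴)(+0.36) = 5.0 × 10⁻⁴ → stable
The 129–214 m interval has Δρ < 0: lighter water underlies denser water.

129–214 m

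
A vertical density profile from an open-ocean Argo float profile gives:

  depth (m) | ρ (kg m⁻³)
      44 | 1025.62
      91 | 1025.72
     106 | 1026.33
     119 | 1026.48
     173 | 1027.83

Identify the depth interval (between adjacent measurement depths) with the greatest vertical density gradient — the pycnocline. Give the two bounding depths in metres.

Compute the density gradient over each adjacent pair:
  44–91 m: Δρ/Δz = 0.10/47 = 2.1 × 10⁻³ kg m⁻⁴
  91–106 m: Δρ/Δz = 0.61/15 = 0.041 kg m⁻⁴
  106–119 m: Δρ/Δz = 0.15/13 = 0.012 kg m⁻⁴
  119–173 m: Δρ/Δz = 1.35/54 = 0.025 kg m⁻⁴
The largest gradient is in the 91–106 m interval — the pycnocline.

91–106 m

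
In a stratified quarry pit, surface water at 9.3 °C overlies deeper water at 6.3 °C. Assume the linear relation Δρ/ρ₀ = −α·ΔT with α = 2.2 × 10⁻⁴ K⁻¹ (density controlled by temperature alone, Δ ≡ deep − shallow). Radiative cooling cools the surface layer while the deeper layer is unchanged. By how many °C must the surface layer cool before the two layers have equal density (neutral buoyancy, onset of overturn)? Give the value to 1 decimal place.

3.0 °C

With temperature the only control, equal density requires T_surf′ = T_deep.
T_surf′ = 6.3 °C.
Cooling required: 9.3 − 6.3 = 3.0 °C.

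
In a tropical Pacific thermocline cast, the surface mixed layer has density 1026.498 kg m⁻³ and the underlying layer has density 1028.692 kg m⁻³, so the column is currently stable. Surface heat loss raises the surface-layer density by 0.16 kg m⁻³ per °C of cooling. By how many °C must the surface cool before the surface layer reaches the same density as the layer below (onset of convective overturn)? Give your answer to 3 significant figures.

Density deficit of the surface layer: 1028.692 − 1026.498 = 2.194 kg m⁻³.
Required change = 2.194 / 0.16 = 13.7 °C.

13.7 °C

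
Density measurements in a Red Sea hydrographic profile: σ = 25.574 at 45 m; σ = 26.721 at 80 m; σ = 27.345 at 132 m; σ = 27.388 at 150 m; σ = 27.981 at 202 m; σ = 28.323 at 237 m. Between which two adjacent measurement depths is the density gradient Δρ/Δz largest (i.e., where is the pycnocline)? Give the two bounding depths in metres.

Compute the density gradient over each adjacent pair:
  45–80 m: Δρ/Δz = 1.147/35 = 0.033 kg m⁻⁴
  80–132 m: Δρ/Δz = 0.624/52 = 0.012 kg m⁻⁴
  132–150 m: Δρ/Δz = 0.043/18 = 2.4 × 10⁻³ kg m⁻⁴
  150–202 m: Δρ/Δz = 0.593/52 = 0.011 kg m⁻⁴
  202–237 m: Δρ/Δz = 0.342/35 = 9.8 × 10⁻³ kg m⁻⁴
The largest gradient is in the 45–80 m interval — the pycnocline.

45–80 m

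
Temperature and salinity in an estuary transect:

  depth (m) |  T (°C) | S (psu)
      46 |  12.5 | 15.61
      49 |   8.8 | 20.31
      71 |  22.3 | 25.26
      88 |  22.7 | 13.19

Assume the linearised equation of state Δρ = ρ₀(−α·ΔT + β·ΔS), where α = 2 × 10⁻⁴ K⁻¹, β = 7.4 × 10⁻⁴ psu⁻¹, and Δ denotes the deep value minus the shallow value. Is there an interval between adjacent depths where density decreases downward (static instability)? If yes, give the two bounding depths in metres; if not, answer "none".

Evaluate Δρ/ρ₀ = −αΔT + βΔS across each adjacent pair:
  46–49 m: −αΔT+βΔS = −(2 × 10⁻⁴)(-3.7)+(7.4 × 10⁻⁴)(+4.70) = 4.2 × 10⁻³ → stable
  49–71 m: −αΔT+βΔS = −(2 × 10⁻⁴)(+13.5)+(7.4 × 10⁻⁴)(+4.95) = 9.6 × 10⁻⁴ → stable
  71–88 m: −αΔT+βΔS = −(2 × 10⁻⁴)(+0.4)+(7.4 × 10⁻⁴)(-12.07) = -9.0 × 10⁻³ → UNSTABLE
The 71–88 m interval has Δρ < 0: lighter water underlies denser water.

71–88 m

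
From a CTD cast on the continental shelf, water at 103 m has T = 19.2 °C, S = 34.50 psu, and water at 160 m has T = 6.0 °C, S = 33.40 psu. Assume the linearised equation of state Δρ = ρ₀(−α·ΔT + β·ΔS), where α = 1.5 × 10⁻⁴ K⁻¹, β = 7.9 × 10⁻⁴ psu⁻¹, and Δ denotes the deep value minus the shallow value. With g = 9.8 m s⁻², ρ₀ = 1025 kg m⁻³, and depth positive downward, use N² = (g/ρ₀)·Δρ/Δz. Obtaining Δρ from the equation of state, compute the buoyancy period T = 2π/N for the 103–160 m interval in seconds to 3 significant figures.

ΔT = -13.2 K, ΔS = -1.10 psu (deep − shallow).
Δρ/ρ₀ = −αΔT + βΔS = 1.98 × 10⁻³ − 8.69 × 10⁻⁴ = 1.111 × 10⁻³, so Δρ ≈ 1.139 kg m⁻³.
N² = (g/ρ₀)·Δρ/Δz = g·(Δρ/ρ₀)/Δz = 9.8 × 1.111 × 10⁻³ / 57 = 1.9101 × 10⁻⁴ s⁻².
N = √(1.9101 × 10⁻⁴) = 0.013821 rad s⁻¹ → T = 2π/N = 454.61 s ≈ 455 s.

455 s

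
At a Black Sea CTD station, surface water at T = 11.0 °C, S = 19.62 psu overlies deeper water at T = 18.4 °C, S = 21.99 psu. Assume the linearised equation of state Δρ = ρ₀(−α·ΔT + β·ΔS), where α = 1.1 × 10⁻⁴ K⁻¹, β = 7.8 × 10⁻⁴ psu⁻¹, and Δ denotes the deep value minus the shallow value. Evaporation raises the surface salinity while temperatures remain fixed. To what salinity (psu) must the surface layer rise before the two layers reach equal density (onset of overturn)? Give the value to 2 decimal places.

20.95 psu

Neutral buoyancy requires −α(T_deep − T_surf) + β(S_deep − S_surf′) = 0.
S_surf′ = S_deep − (α/β)·ΔT = 21.99 − (1.1 × 10⁻⁴/7.8 × 10⁻⁴)·(+7.4) = 20.9464 psu.
Increase required: 20.9464 − 19.62 = 1.3264 psu.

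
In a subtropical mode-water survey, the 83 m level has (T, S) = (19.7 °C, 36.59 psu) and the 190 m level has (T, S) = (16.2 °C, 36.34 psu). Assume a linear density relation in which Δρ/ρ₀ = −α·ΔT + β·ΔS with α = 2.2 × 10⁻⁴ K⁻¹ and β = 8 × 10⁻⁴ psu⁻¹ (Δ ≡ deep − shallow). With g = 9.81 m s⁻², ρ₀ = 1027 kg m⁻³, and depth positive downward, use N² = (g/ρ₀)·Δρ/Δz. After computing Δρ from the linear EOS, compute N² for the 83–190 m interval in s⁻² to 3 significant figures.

5.23 × 10⁻⁵ s⁻²

ΔT = -3.5 K, ΔS = -0.25 psu (deep − shallow).
Δρ/ρ₀ = −αΔT + βΔS = 7.70 × 10⁻⁴ − 2.00 × 10⁻⁴ = 5.70 × 10⁻⁴, so Δρ ≈ 0.5854 kg m⁻³.
N² = (g/ρ₀)·Δρ/Δz = g·(Δρ/ρ₀)/Δz = 9.81 × 5.70 × 10⁻⁴ / 107 = 5.2259 × 10⁻⁵ s⁻² ≈ 5.23 × 10⁻⁵ s⁻².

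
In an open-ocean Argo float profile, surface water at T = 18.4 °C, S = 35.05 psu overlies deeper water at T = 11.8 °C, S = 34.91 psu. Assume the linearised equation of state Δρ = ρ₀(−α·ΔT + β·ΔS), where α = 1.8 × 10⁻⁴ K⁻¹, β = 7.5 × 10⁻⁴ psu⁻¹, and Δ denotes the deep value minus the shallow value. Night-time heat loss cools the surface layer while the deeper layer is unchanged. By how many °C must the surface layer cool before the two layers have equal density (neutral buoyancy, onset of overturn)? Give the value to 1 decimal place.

Neutral buoyancy requires Δρ = 0, i.e. −α(T_deep − T_surf′) + β(S_deep − S_surf) = 0.
T_surf′ = T_deep − (β/α)·ΔS = 11.8 − (7.5 × 10⁻⁴/1.8 × 10⁻⁴)·(-0.14) = 12.383 °C.
Cooling required: 18.4 − (12.383) = 6.017 °C.

6.0 °C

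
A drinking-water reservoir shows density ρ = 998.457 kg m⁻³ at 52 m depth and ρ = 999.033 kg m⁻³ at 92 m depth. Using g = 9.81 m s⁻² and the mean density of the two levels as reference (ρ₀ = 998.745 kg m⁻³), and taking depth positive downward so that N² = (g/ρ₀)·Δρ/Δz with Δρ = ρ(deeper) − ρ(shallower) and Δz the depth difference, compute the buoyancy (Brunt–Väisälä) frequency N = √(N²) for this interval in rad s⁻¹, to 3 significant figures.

Δρ = 999.033 − 998.457 = 0.576 kg m⁻³ over Δz = 92 − 52 = 40 m.
N² = (9.81/998.745) × (0.576/40) = 1.4144 × 10⁻⁴ s⁻².
N = √(1.4144 × 10⁻⁴) = 0.011893 rad s⁻¹ ≈ 0.0119 rad s⁻¹.

0.0119 rad s⁻¹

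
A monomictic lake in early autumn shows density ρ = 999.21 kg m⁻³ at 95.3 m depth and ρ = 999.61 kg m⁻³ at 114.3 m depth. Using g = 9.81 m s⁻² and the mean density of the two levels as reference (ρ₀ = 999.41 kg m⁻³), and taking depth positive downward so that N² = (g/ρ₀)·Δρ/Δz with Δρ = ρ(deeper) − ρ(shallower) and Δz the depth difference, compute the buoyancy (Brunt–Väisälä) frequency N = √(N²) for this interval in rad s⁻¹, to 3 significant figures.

0.0144 rad s⁻¹

Δρ = 999.61 − 999.21 = 0.40 kg m⁻³ over Δz = 114.3 − 95.3 = 19 m.
N² = (9.81/999.41) × (0.40/19) = 2.0665 × 10⁻⁴ s⁻².
N = √(2.0665 × 10⁻⁴) = 0.014375 rad s⁻¹ ≈ 0.0144 rad s⁻¹.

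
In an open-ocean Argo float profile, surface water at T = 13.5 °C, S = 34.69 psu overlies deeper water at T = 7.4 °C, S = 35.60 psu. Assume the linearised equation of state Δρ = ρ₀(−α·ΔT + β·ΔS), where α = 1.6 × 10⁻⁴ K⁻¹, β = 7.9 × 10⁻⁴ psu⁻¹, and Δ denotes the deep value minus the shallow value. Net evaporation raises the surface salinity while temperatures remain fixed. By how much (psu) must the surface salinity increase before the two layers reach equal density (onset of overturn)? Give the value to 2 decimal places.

Neutral buoyancy requires −α(T_deep − T_surf) + β(S_deep − S_surf′) = 0.
S_surf′ = S_deep − (α/β)·ΔT = 35.60 − (1.6 × 10⁻⁴/7.9 × 10⁻⁴)·(-6.1) = 36.8354 psu.
Increase required: 36.8354 − 34.69 = 2.1454 psu.

2.15 psu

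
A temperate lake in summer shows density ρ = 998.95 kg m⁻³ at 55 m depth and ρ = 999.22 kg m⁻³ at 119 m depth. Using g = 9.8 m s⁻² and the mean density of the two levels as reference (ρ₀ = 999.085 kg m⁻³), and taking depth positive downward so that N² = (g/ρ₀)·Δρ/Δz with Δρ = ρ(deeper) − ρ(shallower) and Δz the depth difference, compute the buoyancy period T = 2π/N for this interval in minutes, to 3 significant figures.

16.3 min

Δρ = 999.22 − 998.95 = 0.27 kg m⁻³ over Δz = 119 − 55 = 64 m.
N² = (9.8/999.085) × (0.27/64) = 4.1382 × 10⁻⁵ s⁻².
N = √(4.1382 × 10⁻⁵) = 6.4329 × 10⁻³ rad s⁻¹, so T = 2π/N = 976.73 s = 16.279 min ≈ 16.3 min.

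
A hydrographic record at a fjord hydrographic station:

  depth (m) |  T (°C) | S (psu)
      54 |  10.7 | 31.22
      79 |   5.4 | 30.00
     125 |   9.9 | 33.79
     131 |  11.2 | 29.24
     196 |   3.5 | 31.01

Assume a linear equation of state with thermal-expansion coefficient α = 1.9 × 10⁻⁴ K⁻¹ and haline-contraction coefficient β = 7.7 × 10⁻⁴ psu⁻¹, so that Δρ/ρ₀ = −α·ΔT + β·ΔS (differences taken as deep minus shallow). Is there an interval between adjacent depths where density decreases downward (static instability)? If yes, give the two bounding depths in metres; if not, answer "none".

125–131 m

Evaluate Δρ/ρ₀ = −αΔT + βΔS across each adjacent pair:
  54–79 m: −αΔT+βΔS = −(1.9 × 10⁻⁴)(-5.3)+(7.7 × 10⁻⁴)(-1.22) = 6.8 × 10⁻⁵ → stable
  79–125 m: −αΔT+βΔS = −(1.9 × 10⁻⁴)(+4.5)+(7.7 × 10⁻⁴)(+3.79) = 2.1 × 10⁻³ → stable
  125–131 m: −αΔT+βΔS = −(1.9 × 10⁻⁴)(+1.3)+(7.7 × 10⁻⁴)(-4.55) = -3.8 × 10⁻³ → UNSTABLE
  131–196 m: −αΔT+βΔS = −(1.9 × 10⁻⁴)(-7.7)+(7.7 × 10⁻⁴)(+1.77) = 2.8 × 10⁻³ → stable
The 125–131 m interval has Δρ < 0: lighter water underlies denser water.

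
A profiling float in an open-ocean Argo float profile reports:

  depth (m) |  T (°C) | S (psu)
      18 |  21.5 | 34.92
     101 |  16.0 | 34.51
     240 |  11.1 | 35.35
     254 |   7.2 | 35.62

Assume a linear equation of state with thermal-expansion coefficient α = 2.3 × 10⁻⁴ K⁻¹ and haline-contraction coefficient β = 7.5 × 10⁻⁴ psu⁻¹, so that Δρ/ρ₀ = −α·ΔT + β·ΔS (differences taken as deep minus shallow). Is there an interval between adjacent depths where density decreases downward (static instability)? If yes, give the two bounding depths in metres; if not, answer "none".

none

Evaluate Δρ/ρ₀ = −αΔT + βΔS across each adjacent pair:
  18–101 m: −αΔT+βΔS = −(2.3 × 10⁻⁴)(-5.5)+(7.5 × 10⁻⁴)(-0.41) = 9.6 × 10⁻⁴ → stable
  101–240 m: −αΔT+βΔS = −(2.3 × 10⁻⁴)(-4.9)+(7.5 × 10⁻⁴)(+0.84) = 1.8 × 10⁻³ → stable
  240–254 m: −αΔT+βΔS = −(2.3 × 10⁻⁴)(-3.9)+(7.5 × 10⁻⁴)(+0.27) = 1.1 × 10⁻³ → stable
Every interval has Δρ > 0: the column is stably stratified throughout.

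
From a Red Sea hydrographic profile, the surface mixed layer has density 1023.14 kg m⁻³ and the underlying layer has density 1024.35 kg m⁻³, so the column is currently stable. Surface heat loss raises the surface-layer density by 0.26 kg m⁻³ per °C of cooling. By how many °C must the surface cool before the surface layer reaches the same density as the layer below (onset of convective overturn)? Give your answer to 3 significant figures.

Density deficit of the surface layer: 1024.35 − 1023.14 = 1.21 kg m⁻³.
Required change = 1.21 / 0.26 = 4.65 °C.

4.65 °C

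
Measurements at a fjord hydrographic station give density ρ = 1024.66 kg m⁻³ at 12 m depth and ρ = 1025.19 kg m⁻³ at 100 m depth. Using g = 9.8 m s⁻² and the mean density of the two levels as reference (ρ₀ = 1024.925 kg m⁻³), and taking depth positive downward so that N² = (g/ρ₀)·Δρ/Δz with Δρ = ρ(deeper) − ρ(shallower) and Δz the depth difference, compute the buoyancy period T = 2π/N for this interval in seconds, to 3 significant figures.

Δρ = 1025.19 − 1024.66 = 0.53 kg m⁻³ over Δz = 100 − 12 = 88 m.
N² = (9.8/1024.925) × (0.53/88) = 5.7587 × 10⁻⁵ s⁻².
N = √(5.7587 × 10⁻⁵) = 7.5886 × 10⁻³ rad s⁻¹, so T = 2π/N = 827.98 s ≈ 828 s.

828 s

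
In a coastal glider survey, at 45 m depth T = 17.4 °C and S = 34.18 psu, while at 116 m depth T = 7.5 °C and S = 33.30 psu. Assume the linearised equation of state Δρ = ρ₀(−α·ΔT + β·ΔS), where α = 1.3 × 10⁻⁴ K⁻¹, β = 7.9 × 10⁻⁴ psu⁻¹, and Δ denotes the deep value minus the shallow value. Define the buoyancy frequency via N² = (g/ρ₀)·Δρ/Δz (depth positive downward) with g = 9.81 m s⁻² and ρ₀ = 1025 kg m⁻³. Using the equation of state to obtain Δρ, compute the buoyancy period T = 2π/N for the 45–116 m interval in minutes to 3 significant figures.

ΔT = -9.9 K, ΔS = -0.88 psu (deep − shallow).
Δρ/ρ₀ = −αΔT + βΔS = 1.287 × 10⁻³ − 6.952 × 10⁻⁴ = 5.918 × 10⁻⁴, so Δρ ≈ 0.6066 kg m⁻³.
N² = (g/ρ₀)·Δρ/Δz = g·(Δρ/ρ₀)/Δz = 9.81 × 5.918 × 10⁻⁴ / 71 = 8.1768 × 10⁻⁵ s⁻².
N = √(8.1768 × 10⁻⁵) = 9.0426 × 10⁻³ rad s⁻¹ → T = 2π/N = 694.84 s = 11.581 min ≈ 11.6 min.

11.6 min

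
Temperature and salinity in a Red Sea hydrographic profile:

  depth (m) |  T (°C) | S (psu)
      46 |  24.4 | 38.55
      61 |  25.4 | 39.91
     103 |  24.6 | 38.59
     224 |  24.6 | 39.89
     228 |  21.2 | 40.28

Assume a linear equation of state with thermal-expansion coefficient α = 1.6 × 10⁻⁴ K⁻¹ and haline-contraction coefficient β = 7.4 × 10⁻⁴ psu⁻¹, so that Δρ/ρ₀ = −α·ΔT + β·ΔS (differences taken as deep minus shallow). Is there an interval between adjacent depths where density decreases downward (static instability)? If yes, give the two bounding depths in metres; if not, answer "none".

61–103 m

Evaluate Δρ/ρ₀ = −αΔT + βΔS across each adjacent pair:
  46–61 m: −αΔT+βΔS = −(1.6 × 10⁻⁴)(+1.0)+(7.4 × 10⁻⁴)(+1.36) = 8.5 × 10⁻⁴ → stable
  61–103 m: −αΔT+βΔS = −(1.6 × 10⁻⁴)(-0.8)+(7.4 × 10⁻⁴)(-1.32) = -8.5 × 10⁻⁴ → UNSTABLE
  103–224 m: −αΔT+βΔS = −(1.6 × 10⁻⁴)(+0.0)+(7.4 × 10⁻⁴)(+1.30) = 9.6 × 10⁻⁴ → stable
  224–228 m: −αΔT+βΔS = −(1.6 × 10⁻⁴)(-3.4)+(7.4 × 10⁻⁴)(+0.39) = 8.3 × 10⁻⁴ → stable
The 61–103 m interval has Δρ < 0: lighter water underlies denser water.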